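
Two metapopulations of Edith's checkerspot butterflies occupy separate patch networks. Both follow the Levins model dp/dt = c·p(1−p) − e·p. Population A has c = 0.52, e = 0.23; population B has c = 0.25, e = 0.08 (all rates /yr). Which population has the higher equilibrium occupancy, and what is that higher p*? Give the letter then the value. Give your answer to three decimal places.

B, 0.680

A: p*_A = 1 − 0.23/0.52 = 0.5577.
B: p*_B = 1 − 0.08/0.25 = 0.6800.
B is higher at 0.6800.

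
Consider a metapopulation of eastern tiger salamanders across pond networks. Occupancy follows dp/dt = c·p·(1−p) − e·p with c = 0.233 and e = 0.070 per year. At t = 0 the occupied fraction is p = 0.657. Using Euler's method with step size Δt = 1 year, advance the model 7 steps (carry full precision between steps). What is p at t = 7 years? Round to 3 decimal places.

Update rule: p ← p + [c·p·(1−p) − e·p]·Δt with Δt = 1.
  1  |  dp/dt·Δt = +0.006517  |  p_1 = 0.663517
  2  |  dp/dt·Δt = +0.005574  |  p_2 = 0.669091
  3  |  dp/dt·Δt = +0.004752  |  p_3 = 0.673843
  4  |  dp/dt·Δt = +0.004039  |  p_4 = 0.677882
  5  |  dp/dt·Δt = +0.003426  |  p_5 = 0.681308
  6  |  dp/dt·Δt = +0.002899  |  p_6 = 0.684207
  7  |  dp/dt·Δt = +0.002449  |  p_7 = 0.686656

0.687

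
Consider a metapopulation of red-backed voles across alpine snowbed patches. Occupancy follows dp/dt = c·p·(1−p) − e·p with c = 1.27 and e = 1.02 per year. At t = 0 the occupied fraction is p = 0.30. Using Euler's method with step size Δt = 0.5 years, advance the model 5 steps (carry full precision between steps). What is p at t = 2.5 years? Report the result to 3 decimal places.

0.237

Update rule: p ← p + [c·p·(1−p) − e·p]·Δt with Δt = 0.5.
p: 0.30000 → 0.28035  (Δp = -0.01965)
p: 0.28035 → 0.26549  (Δp = -0.01486)
p: 0.26549 → 0.25391  (Δp = -0.01157)
p: 0.25391 → 0.24471  (Δp = -0.00920)
p: 0.24471 → 0.23728  (Δp = -0.00744)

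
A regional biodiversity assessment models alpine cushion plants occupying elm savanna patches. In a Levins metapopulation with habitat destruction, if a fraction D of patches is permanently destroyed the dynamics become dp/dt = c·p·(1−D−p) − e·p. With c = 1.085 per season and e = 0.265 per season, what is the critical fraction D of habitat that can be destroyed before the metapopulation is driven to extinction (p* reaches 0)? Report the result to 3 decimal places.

0.756

The nontrivial equilibrium is p* = (1−D) − e/c; extinction occurs when this hits zero.
So D_crit = 1 − e/c = 1 − 0.265/1.085 = 1 − 0.2442 = 0.7558.
Note this equals the original equilibrium occupancy — the Levins extinction-debt result.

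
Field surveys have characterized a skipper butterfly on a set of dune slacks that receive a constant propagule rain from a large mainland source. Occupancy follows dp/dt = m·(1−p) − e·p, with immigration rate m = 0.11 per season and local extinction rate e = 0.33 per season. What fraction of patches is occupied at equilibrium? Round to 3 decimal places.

At equilibrium the propagule rain into empty patches balances local extinction: m(1−p*) = e·p*.
p* = m/(m+e) = 0.11/(0.11+0.33) = 0.11/0.4400 = 0.2500.

0.250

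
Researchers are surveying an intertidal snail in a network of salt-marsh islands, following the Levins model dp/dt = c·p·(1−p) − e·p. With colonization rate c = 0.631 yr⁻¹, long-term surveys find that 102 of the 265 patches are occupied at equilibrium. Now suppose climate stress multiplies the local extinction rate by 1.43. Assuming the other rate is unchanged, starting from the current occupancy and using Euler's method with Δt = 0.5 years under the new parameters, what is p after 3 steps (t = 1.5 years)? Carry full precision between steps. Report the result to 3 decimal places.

Observed p* = 102/265 = 0.38491.
Balance c(1−p*) = e gives e = 0.631×(1 − 0.38491) = 0.38812.
Starting from p₀ = 0.38491; update p ← p + (dp/dt)·Δt with the new parameters.
p: 0.38491 → 0.35279  (Δp = -0.03212)
p: 0.35279 → 0.32692  (Δp = -0.02586)
p: 0.32692 → 0.30562  (Δp = -0.02130)

0.306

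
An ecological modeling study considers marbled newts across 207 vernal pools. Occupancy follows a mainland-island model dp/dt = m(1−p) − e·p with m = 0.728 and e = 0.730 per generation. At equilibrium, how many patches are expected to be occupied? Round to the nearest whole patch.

p* = m/(m+e) = 0.728/1.4580 = 0.4993.
Expected occupied patches = N × p* = 207 × 0.4993 = 103.36 ≈ 103.

103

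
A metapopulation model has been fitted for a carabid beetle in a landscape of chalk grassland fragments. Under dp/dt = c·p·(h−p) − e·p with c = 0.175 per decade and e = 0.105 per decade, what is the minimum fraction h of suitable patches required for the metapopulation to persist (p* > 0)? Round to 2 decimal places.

0.60

p* = h − e/c is positive only when h > e/c.
h_min = e/c = 0.105/0.175 = 0.6000.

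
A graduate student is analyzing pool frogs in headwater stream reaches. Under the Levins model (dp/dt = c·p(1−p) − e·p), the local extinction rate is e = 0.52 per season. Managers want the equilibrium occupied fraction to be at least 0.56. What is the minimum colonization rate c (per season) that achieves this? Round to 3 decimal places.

1.182

p* = 1 − e/c ≥ 0.56 requires e/c ≤ 0.4400, i.e. c ≥ e/0.4400.
c_min = 0.52/0.4400 = 1.1818.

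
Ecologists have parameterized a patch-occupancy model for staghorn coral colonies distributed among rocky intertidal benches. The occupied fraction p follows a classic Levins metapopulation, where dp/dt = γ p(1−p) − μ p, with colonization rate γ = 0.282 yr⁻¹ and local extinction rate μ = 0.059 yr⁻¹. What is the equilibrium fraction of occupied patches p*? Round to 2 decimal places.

Setting dp/dt = 0 and dividing through by p* gives γ·(1−p*) = μ.
So p* = 1 − μ/γ = 1 − 0.059/0.282 = 1 − 0.2092 = 0.7908.

0.79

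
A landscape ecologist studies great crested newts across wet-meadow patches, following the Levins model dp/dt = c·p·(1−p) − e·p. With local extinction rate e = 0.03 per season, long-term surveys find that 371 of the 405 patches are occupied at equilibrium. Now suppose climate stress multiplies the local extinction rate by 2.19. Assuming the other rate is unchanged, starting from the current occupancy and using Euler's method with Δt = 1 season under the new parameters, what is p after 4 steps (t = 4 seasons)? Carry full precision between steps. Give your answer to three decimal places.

Observed p* = 371/405 = 0.91605.
Balance c(1−p*) = e gives c = e/(1 − 0.91605) = 0.03/0.08395 = 0.35735.
Starting from p₀ = 0.91605; update p ← p + (dp/dt)·Δt with the new parameters.
p: 0.91605 → 0.88335  (Δp = -0.03270)
p: 0.88335 → 0.86213  (Δp = -0.02121)
p: 0.86213 → 0.84797  (Δp = -0.01417)
p: 0.84797 → 0.83832  (Δp = -0.00964)

0.838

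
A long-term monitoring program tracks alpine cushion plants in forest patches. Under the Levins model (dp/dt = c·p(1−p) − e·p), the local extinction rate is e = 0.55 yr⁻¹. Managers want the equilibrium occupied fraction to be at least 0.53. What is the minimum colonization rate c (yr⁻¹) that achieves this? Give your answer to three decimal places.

1.170

p* = 1 − e/c ≥ 0.53 requires e/c ≤ 0.4700, i.e. c ≥ e/0.4700.
c_min = 0.55/0.4700 = 1.1702.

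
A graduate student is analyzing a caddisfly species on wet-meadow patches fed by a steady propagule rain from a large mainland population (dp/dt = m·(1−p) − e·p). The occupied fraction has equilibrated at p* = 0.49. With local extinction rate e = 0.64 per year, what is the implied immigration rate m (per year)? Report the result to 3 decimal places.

0.615

At equilibrium m(1−p*) = e·p*, so m = e·p*/(1−p*).
m = 0.64 × 0.49 / 0.5100 = 0.3136/0.5100 = 0.6149.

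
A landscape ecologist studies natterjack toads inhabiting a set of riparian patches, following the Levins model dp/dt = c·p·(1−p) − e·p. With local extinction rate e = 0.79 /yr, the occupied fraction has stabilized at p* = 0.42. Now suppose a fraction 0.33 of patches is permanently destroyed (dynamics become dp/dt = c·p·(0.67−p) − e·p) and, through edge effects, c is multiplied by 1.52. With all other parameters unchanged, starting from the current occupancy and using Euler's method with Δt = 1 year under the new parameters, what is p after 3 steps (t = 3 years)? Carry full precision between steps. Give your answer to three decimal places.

Balance c(1−p*) = e gives c = e/(1 − 0.42000) = 0.79/0.58000 = 1.36207.
Starting from p₀ = 0.42000; update p ← p + (dp/dt)·Δt with the new parameters.
step 1: Δp = -0.11441, p = 0.30559
step 2: Δp = -0.01086, p = 0.29473
step 3: Δp = -0.00385, p = 0.29088

0.291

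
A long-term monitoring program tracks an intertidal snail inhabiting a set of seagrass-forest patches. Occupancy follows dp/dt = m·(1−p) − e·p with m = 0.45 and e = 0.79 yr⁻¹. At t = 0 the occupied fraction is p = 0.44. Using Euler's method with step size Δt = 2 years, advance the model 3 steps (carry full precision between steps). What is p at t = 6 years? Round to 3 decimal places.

Update rule: p ← p + [m·(1−p) − e·p]·Δt with Δt = 2.
step 1: Δp = -0.19120, p = 0.24880
step 2: Δp = +0.28298, p = 0.53178
step 3: Δp = -0.41880, p = 0.11297

0.113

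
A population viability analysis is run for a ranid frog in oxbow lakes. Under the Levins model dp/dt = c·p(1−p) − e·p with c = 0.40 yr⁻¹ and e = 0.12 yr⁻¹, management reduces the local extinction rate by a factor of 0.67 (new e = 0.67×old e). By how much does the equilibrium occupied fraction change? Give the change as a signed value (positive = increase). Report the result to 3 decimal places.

0.099

Before: p* = 1 − 0.12/0.40 = 0.7000.
After the change, c = 0.4, e = 0.0804, so p* = 1 − 0.0804/0.4 = 0.7990.
Δp* = 0.7990 − 0.7000 = +0.0990.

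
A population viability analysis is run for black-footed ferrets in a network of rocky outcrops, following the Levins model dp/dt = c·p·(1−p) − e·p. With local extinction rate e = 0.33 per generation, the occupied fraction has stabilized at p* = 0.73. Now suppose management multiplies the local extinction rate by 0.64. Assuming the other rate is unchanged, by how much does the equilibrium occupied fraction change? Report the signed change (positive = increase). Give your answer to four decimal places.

Balance c(1−p*) = e gives c = e/(1 − 0.73000) = 0.33/0.27000 = 1.22222.
New p* = 1 − e/c = 1 − 0.21120/1.22222 = 0.82720.
Δp* = 0.82720 − 0.73000 = +0.09720.

0.0972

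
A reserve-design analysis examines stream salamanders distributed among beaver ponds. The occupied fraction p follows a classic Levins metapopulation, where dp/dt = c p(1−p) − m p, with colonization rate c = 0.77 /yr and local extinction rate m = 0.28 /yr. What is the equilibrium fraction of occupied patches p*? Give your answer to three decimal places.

Setting dp/dt = 0 and dividing through by p* gives c·(1−p*) = m.
So p* = 1 − m/c = 1 − 0.28/0.77 = 1 − 0.3636 = 0.6364.

0.636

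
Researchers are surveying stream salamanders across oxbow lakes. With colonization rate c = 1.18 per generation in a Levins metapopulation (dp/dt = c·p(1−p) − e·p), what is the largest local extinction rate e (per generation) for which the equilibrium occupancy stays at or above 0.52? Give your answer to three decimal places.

1 − e/c ≥ 0.52 ⇒ e ≤ c(1 − 0.52) = 1.18 × 0.4800.
e_max = 0.5664.

0.566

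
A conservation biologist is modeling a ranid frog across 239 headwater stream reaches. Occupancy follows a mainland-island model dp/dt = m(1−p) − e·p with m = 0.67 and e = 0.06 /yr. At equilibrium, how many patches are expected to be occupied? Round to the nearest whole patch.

p* = m/(m+e) = 0.67/0.7300 = 0.9178.
Expected occupied patches = N × p* = 239 × 0.9178 = 219.36 ≈ 219.

219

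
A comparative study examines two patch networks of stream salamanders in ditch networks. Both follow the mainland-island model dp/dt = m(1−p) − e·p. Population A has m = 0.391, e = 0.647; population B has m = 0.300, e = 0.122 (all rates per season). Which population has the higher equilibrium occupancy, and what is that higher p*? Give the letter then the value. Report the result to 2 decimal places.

A: p*_A = m/(m+e) = 0.391/1.0380 = 0.3767.
B: p*_B = 0.300/0.4220 = 0.7109.
B is higher at 0.7109.

B, 0.71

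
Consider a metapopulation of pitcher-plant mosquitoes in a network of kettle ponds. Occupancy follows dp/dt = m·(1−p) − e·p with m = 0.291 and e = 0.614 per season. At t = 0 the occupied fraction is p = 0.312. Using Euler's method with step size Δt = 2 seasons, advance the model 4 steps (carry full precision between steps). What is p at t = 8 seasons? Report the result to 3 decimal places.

0.317

Update rule: p ← p + [m·(1−p) − e·p]·Δt with Δt = 2.
p: 0.31200 → 0.32928  (Δp = +0.01728)
p: 0.32928 → 0.31528  (Δp = -0.01400)
p: 0.31528 → 0.32662  (Δp = +0.01134)
p: 0.32662 → 0.31744  (Δp = -0.00918)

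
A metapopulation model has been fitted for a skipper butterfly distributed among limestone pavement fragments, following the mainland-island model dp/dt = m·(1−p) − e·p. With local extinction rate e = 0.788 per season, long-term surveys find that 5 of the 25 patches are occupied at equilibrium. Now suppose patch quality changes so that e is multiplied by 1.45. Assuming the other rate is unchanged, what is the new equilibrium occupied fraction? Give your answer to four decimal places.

0.1471

Observed p* = 5/25 = 0.20000.
Balance m(1−p*) = e·p* gives m = e·p*/(1−p*) = 0.788×0.20000/0.80000 = 0.19700.
New p* = m/(m+e) = 0.19700/(0.19700+1.14260) = 0.14706.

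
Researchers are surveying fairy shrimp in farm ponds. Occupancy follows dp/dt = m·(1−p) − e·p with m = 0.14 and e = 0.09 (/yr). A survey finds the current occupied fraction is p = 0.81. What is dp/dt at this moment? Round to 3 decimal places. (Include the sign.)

-0.046

Colonization term: m·(1−p) = 0.14×0.1900 = 0.02660.
Extinction term: e·p = 0.07290.
dp/dt = 0.02660 − 0.07290 = -0.04630.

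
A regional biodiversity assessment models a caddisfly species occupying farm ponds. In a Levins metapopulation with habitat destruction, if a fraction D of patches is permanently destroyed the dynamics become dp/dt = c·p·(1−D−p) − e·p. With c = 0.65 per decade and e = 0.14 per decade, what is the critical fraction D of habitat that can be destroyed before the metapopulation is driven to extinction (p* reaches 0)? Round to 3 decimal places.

0.785

The nontrivial equilibrium is p* = (1−D) − e/c; extinction occurs when this hits zero.
So D_crit = 1 − e/c = 1 − 0.14/0.65 = 1 − 0.2154 = 0.7846.
Note this equals the original equilibrium occupancy — the Levins extinction-debt result.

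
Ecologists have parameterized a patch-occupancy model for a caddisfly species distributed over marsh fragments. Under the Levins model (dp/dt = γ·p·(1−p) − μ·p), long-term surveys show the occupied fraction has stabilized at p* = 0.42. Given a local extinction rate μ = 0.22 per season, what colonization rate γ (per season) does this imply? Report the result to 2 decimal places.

At equilibrium γ(1−p*) = μ, so γ = μ/(1−p*).
γ = 0.22/(1 − 0.42) = 0.22/0.5800 = 0.3793.

0.38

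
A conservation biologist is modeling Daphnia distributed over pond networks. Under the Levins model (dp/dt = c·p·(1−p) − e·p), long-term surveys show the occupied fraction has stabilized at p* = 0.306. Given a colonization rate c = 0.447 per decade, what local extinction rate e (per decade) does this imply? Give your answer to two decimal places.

0.31

At equilibrium c(1−p*) = e.
e = 0.447 × (1 − 0.306) = 0.447 × 0.6940 = 0.3102.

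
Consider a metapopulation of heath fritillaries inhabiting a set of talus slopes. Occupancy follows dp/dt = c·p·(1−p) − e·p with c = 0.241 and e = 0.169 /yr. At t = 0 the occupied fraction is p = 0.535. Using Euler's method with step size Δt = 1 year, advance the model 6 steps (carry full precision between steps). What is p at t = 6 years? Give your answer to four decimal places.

0.4128

Update rule: p ← p + [c·p·(1−p) − e·p]·Δt with Δt = 1.
  1  |  dp/dt·Δt = -0.030460  |  p_1 = 0.504540
  2  |  dp/dt·Δt = -0.025022  |  p_2 = 0.479518
  3  |  dp/dt·Δt = -0.020890  |  p_3 = 0.458628
  4  |  dp/dt·Δt = -0.017671  |  p_4 = 0.440957
  5  |  dp/dt·Δt = -0.015112  |  p_5 = 0.425845
  6  |  dp/dt·Δt = -0.013043  |  p_6 = 0.412802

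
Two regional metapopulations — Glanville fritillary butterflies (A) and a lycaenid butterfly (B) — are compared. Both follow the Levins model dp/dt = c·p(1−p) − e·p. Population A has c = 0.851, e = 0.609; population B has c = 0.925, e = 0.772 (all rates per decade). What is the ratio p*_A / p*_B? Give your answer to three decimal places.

A: p*_A = 1 − 0.609/0.851 = 0.2844.
B: p*_B = 1 − 0.772/0.925 = 0.1654.
p*_A / p*_B = 0.2844/0.1654 = 1.7192.

1.719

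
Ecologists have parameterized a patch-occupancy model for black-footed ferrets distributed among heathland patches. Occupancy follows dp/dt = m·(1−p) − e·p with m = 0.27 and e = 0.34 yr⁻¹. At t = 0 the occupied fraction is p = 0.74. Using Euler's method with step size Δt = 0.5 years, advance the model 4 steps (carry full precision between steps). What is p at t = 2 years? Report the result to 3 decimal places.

Update rule: p ← p + [m·(1−p) − e·p]·Δt with Δt = 0.5.
t = 0.5: p = 0.74000 + (-0.09070) = 0.64930
t = 1: p = 0.64930 + (-0.06304) = 0.58626
t = 1.5: p = 0.58626 + (-0.04381) = 0.54245
t = 2: p = 0.54245 + (-0.03045) = 0.51200

0.512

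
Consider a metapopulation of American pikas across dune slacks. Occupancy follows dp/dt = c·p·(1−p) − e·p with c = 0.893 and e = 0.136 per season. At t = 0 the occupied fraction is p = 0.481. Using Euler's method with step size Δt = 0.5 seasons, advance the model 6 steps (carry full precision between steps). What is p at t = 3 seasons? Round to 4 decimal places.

0.8009

Update rule: p ← p + [c·p·(1−p) − e·p]·Δt with Δt = 0.5.
t = 0.5: p = 0.48100 + (+0.07876) = 0.55976
t = 1: p = 0.55976 + (+0.07197) = 0.63172
t = 1.5: p = 0.63172 + (+0.06092) = 0.69264
t = 2: p = 0.69264 + (+0.04795) = 0.74060
t = 2.5: p = 0.74060 + (+0.03542) = 0.77602
t = 3: p = 0.77602 + (+0.02484) = 0.80086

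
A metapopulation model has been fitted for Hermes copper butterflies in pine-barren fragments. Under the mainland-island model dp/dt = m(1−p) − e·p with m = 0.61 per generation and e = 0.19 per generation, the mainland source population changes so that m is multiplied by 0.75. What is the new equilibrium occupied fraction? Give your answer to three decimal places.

0.707

Before: p* = 0.61/(0.61+0.19) = 0.7625.
After: m = 0.4575, e = 0.19; p* = 0.4575/0.6475 = 0.7066.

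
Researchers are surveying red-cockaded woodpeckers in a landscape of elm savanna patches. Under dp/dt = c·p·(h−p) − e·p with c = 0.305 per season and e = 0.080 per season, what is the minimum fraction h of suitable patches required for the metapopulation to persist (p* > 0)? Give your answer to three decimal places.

0.262

p* = h − e/c is positive only when h > e/c.
h_min = e/c = 0.080/0.305 = 0.2623.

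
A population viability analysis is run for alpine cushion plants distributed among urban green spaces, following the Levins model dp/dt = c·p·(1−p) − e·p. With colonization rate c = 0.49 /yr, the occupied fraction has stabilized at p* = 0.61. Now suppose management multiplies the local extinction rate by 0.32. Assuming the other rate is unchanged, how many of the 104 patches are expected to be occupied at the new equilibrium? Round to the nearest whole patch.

Balance c(1−p*) = e gives e = 0.49×(1 − 0.61000) = 0.19110.
New p* = 1 − e/c = 1 − 0.06115/0.49000 = 0.87520.
Expected occupied = 104 × 0.87520 = 91.02 ≈ 91.

91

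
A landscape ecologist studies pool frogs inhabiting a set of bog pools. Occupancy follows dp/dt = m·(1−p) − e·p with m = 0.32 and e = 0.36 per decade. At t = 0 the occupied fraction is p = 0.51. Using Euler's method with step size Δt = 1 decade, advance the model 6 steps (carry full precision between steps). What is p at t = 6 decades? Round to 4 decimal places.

Update rule: p ← p + [m·(1−p) − e·p]·Δt with Δt = 1.
step 1: Δp = -0.02680, p = 0.48320
step 2: Δp = -0.00858, p = 0.47462
step 3: Δp = -0.00274, p = 0.47188
step 4: Δp = -0.00088, p = 0.47100
step 5: Δp = -0.00028, p = 0.47072
step 6: Δp = -0.00009, p = 0.47063

0.4706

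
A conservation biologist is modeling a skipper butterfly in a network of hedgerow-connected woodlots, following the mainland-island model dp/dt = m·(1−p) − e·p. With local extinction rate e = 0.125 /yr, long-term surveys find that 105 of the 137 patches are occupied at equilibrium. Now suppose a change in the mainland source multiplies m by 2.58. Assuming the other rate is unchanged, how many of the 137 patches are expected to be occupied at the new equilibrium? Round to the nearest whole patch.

123

Observed p* = 105/137 = 0.76642.
Balance m(1−p*) = e·p* gives m = e·p*/(1−p*) = 0.125×0.76642/0.23358 = 0.41015.
New p* = m/(m+e) = 1.05819/(1.05819+0.12500) = 0.89435.
Expected occupied = 137 × 0.89435 = 122.53 ≈ 123.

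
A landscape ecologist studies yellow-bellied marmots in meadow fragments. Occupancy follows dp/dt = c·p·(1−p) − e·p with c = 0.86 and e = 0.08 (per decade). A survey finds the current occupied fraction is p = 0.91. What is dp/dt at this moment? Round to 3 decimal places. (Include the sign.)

-0.002

Colonization term: c·p·(1−p) = 0.86×0.91×0.0900 = 0.07043.
Extinction term: e·p = 0.07280.
dp/dt = 0.07043 − 0.07280 = -0.00237.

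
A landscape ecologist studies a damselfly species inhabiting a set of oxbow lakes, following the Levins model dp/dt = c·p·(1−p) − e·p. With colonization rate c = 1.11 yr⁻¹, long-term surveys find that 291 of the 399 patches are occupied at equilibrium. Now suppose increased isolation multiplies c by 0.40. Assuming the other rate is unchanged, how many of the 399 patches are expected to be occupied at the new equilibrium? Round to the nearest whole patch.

Observed p* = 291/399 = 0.72932.
Balance c(1−p*) = e gives e = 1.11×(1 − 0.72932) = 0.30045.
New p* = 1 − e/c = 1 − 0.30045/0.44400 = 0.32331.
Expected occupied = 399 × 0.32331 = 129.00 ≈ 129.

129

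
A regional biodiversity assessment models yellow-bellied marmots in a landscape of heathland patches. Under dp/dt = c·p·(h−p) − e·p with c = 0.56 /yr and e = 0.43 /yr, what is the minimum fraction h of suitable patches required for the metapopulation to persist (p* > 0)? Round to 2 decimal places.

0.77

p* = h − e/c is positive only when h > e/c.
h_min = e/c = 0.43/0.56 = 0.7679.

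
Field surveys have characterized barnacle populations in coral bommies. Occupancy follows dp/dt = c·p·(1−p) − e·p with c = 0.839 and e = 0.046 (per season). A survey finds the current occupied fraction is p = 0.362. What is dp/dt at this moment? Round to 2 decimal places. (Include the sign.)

0.18

Colonization term: c·p·(1−p) = 0.839×0.362×0.6380 = 0.19377.
Extinction term: e·p = 0.01665.
dp/dt = 0.19377 − 0.01665 = 0.17712.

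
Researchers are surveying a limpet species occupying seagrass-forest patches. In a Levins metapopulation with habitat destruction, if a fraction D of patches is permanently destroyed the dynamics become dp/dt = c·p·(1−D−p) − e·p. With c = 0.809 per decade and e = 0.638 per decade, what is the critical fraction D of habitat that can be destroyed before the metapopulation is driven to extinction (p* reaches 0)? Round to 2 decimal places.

0.21

The nontrivial equilibrium is p* = (1−D) − e/c; extinction occurs when this hits zero.
So D_crit = 1 − e/c = 1 − 0.638/0.809 = 1 − 0.7886 = 0.2114.
This equals the undisturbed p*, a classic result of Lande's extension.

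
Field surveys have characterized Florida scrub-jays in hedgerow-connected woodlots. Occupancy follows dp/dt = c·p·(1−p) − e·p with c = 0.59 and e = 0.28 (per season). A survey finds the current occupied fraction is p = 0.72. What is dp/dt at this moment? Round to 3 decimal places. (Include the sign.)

-0.083

Colonization term: c·p·(1−p) = 0.59×0.72×0.2800 = 0.11894.
Extinction term: e·p = 0.20160.
dp/dt = 0.11894 − 0.20160 = -0.08266.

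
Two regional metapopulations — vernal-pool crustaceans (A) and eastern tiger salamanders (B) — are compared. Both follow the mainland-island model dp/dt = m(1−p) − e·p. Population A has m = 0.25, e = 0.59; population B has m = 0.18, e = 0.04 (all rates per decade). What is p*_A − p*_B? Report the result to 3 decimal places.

A: p*_A = m/(m+e) = 0.25/0.8400 = 0.2976.
B: p*_B = 0.18/0.2200 = 0.8182.
p*_A − p*_B = 0.2976 − 0.8182 = -0.5206.

-0.521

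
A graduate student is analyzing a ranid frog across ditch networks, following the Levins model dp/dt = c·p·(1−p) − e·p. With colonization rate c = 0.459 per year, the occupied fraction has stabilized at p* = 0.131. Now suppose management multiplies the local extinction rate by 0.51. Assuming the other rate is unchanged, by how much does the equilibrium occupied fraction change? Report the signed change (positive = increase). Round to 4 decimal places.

0.4258

Balance c(1−p*) = e gives e = 0.459×(1 − 0.13100) = 0.39887.
New p* = 1 − e/c = 1 − 0.20342/0.45900 = 0.55682.
Δp* = 0.55682 − 0.13100 = +0.42582.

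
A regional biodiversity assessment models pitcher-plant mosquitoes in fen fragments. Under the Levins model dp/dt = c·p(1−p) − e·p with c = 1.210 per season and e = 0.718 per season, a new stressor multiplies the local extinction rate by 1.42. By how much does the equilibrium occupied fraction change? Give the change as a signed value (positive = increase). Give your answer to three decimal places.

-0.249

Before: p* = 1 − 0.718/1.210 = 0.4066.
After the change, c = 1.21, e = 1.01956, so p* = 1 − 1.01956/1.21 = 0.1574.
Δp* = 0.1574 − 0.4066 = -0.2492.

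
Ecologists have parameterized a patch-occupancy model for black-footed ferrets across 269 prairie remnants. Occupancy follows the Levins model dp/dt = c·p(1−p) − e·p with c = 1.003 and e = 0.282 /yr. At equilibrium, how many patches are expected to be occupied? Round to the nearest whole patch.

p* = 1 − e/c = 1 − 0.282/1.003 = 0.7188.
Expected occupied patches = N × p* = 269 × 0.7188 = 193.37 ≈ 193.

193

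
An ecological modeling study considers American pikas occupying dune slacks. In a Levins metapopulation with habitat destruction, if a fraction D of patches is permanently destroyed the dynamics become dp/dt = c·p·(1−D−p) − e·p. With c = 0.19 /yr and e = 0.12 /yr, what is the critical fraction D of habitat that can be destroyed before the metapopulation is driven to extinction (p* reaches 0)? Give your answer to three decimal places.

The nontrivial equilibrium is p* = (1−D) − e/c; extinction occurs when this hits zero.
So D_crit = 1 − e/c = 1 − 0.12/0.19 = 1 − 0.6316 = 0.3684.
This equals the undisturbed p*, a classic result of Lande's extension.

0.368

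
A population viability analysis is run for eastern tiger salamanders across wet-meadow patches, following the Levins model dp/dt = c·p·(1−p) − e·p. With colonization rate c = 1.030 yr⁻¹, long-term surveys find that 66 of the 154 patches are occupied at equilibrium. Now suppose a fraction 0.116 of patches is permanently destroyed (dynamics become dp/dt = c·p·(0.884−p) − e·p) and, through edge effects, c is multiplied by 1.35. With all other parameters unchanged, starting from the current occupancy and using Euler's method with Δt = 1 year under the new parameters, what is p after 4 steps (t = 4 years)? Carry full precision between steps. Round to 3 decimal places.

Observed p* = 66/154 = 0.42857.
Balance c(1−p*) = e gives e = 1.030×(1 − 0.42857) = 0.58857.
Starting from p₀ = 0.42857; update p ← p + (dp/dt)·Δt with the new parameters.
  1  |  dp/dt·Δt = +0.019158  |  p_1 = 0.447729
  2  |  dp/dt·Δt = +0.008087  |  p_2 = 0.455817
  3  |  dp/dt·Δt = +0.003108  |  p_3 = 0.458924
  4  |  dp/dt·Δt = +0.001146  |  p_4 = 0.460070

0.460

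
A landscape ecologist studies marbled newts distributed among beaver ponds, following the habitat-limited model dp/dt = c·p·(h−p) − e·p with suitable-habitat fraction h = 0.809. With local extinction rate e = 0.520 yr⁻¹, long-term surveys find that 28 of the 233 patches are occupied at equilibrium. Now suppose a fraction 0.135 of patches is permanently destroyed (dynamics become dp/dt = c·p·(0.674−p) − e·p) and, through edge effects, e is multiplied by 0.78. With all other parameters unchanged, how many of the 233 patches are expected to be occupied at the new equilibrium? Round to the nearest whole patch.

32

Observed p* = 28/233 = 0.12017.
Balance c(h−p*) = e gives c = e/(0.809 − 0.12017) = 0.520/0.68883 = 0.75490.
New p* = 0.674 − e/c = 0.674 − 0.40560/0.75490 = 0.13671.
Expected occupied = 233 × 0.13671 = 31.85 ≈ 32.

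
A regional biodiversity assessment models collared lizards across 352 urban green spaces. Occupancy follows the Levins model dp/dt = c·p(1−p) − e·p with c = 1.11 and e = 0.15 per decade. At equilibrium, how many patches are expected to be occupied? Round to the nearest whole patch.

304

p* = 1 − e/c = 1 − 0.15/1.11 = 0.8649.
Expected occupied patches = N × p* = 352 × 0.8649 = 304.43 ≈ 304.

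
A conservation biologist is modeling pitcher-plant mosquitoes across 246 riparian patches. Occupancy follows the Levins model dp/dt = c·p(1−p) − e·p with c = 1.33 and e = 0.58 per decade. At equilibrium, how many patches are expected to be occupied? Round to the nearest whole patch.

p* = 1 − e/c = 1 − 0.58/1.33 = 0.5639.
Expected occupied patches = N × p* = 246 × 0.5639 = 138.72 ≈ 139.

139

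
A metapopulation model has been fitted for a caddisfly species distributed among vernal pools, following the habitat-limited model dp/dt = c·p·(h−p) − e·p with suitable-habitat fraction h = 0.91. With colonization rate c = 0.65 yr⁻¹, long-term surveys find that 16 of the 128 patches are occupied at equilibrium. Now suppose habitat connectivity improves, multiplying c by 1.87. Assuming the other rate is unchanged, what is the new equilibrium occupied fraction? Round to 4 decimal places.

Observed p* = 16/128 = 0.12500.
Balance c(h−p*) = e gives e = 0.65×(0.91 − 0.12500) = 0.51025.
New p* = 0.91 − e/c = 0.91 − 0.51025/1.21550 = 0.49021.

0.4902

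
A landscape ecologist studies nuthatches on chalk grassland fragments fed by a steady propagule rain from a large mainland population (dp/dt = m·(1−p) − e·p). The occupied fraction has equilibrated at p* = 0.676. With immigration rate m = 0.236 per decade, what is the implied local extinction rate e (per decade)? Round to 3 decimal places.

At equilibrium m(1−p*) = e·p*, so e = m(1−p*)/p*.
e = 0.236 × 0.3240 / 0.676 = 0.1131.

0.113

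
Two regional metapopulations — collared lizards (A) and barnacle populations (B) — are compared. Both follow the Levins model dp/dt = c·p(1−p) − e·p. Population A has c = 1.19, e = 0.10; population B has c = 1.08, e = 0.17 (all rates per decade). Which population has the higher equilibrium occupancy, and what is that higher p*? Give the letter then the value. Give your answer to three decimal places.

A, 0.916

A: p*_A = 1 − 0.10/1.19 = 0.9160.
B: p*_B = 1 − 0.17/1.08 = 0.8426.
A is higher at 0.9160.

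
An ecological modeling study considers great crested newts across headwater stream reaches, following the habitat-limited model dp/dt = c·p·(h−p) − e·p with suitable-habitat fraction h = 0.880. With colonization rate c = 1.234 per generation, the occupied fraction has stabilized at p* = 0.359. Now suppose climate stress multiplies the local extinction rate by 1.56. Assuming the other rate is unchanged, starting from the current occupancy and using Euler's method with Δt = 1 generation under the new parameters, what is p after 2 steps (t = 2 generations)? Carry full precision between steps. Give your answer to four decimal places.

0.1837

Balance c(h−p*) = e gives e = 1.234×(0.88 − 0.35900) = 0.64291.
Starting from p₀ = 0.35900; update p ← p + (dp/dt)·Δt with the new parameters.
t = 1: p = 0.35900 + (-0.12925) = 0.22975
t = 2: p = 0.22975 + (-0.04607) = 0.18368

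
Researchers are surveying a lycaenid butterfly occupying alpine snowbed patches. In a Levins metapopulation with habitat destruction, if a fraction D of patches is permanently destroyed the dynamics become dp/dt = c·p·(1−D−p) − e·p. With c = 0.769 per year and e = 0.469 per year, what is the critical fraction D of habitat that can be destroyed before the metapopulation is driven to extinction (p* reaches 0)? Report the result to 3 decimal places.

0.390

The nontrivial equilibrium is p* = (1−D) − e/c; extinction occurs when this hits zero.
So D_crit = 1 − e/c = 1 − 0.469/0.769 = 1 − 0.6099 = 0.3901.
This equals the undisturbed p*, a classic result of Lande's extension.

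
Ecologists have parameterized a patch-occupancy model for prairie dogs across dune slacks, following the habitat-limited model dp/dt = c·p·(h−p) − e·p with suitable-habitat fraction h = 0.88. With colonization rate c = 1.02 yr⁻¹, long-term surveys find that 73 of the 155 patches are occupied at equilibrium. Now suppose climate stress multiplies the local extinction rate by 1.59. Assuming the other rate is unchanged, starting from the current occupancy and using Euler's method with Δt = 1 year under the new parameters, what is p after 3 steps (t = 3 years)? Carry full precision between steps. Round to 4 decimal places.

0.2844

Observed p* = 73/155 = 0.47097.
Balance c(h−p*) = e gives e = 1.02×(0.88 − 0.47097) = 0.41721.
Starting from p₀ = 0.47097; update p ← p + (dp/dt)·Δt with the new parameters.
t = 1: p = 0.47097 + (-0.11593) = 0.35504
t = 2: p = 0.35504 + (-0.04541) = 0.30963
t = 3: p = 0.30963 + (-0.02526) = 0.28436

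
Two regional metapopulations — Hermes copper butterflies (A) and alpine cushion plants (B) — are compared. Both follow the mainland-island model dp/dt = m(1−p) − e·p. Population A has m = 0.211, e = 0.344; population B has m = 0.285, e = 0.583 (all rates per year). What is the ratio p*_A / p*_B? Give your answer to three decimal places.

1.158

A: p*_A = m/(m+e) = 0.211/0.5550 = 0.3802.
B: p*_B = 0.285/0.8680 = 0.3283.
p*_A / p*_B = 0.3802/0.3283 = 1.1579.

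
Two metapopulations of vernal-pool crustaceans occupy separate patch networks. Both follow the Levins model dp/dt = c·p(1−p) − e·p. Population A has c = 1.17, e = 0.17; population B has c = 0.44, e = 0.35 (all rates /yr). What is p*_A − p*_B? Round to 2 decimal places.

0.65

A: p*_A = 1 − 0.17/1.17 = 0.8547.
B: p*_B = 1 − 0.35/0.44 = 0.2045.
p*_A − p*_B = 0.8547 − 0.2045 = 0.6502.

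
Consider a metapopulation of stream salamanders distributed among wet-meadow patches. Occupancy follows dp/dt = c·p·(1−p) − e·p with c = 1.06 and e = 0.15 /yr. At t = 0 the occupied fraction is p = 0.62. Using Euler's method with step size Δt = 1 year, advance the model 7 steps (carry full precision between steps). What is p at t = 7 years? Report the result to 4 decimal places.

0.8585

Update rule: p ← p + [c·p·(1−p) − e·p]·Δt with Δt = 1.
t = 1: p = 0.62000 + (+0.15674) = 0.77674
t = 2: p = 0.77674 + (+0.06731) = 0.84405
t = 3: p = 0.84405 + (+0.01292) = 0.85697
t = 4: p = 0.85697 + (+0.00138) = 0.85835
t = 5: p = 0.85835 + (+0.00013) = 0.85848
t = 6: p = 0.85848 + (+0.00001) = 0.85849
t = 7: p = 0.85849 + (+0.00000) = 0.85849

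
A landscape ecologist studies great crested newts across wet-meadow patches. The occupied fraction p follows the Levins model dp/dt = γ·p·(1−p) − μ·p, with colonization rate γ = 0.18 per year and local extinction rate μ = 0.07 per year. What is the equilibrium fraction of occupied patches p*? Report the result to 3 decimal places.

0.611

Setting dp/dt = 0 and dividing through by p* gives γ·(1−p*) = μ.
So p* = 1 − μ/γ = 1 − 0.07/0.18 = 1 − 0.3889 = 0.6111.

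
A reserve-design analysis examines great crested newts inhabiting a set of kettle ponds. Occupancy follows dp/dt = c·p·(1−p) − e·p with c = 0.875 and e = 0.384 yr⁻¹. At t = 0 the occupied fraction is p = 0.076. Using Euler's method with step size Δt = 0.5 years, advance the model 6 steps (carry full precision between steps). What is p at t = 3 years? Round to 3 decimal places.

Update rule: p ← p + [c·p·(1−p) − e·p]·Δt with Δt = 0.5.
t = 0.5: p = 0.07600 + (+0.01613) = 0.09213
t = 1: p = 0.09213 + (+0.01890) = 0.11104
t = 1.5: p = 0.11104 + (+0.02187) = 0.13290
t = 2: p = 0.13290 + (+0.02490) = 0.15780
t = 2.5: p = 0.15780 + (+0.02785) = 0.18565
t = 3: p = 0.18565 + (+0.03050) = 0.21614

0.216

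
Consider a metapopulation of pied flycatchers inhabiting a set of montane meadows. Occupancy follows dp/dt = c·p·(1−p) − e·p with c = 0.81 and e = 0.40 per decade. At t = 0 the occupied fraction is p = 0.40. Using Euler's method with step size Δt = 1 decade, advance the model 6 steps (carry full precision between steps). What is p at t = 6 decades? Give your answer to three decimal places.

Update rule: p ← p + [c·p·(1−p) − e·p]·Δt with Δt = 1.
p: 0.40000 → 0.43440  (Δp = +0.03440)
p: 0.43440 → 0.45965  (Δp = +0.02525)
p: 0.45965 → 0.47697  (Δp = +0.01732)
p: 0.47697 → 0.48825  (Δp = +0.01128)
p: 0.48825 → 0.49534  (Δp = +0.00709)
p: 0.49534 → 0.49969  (Δp = +0.00435)

0.500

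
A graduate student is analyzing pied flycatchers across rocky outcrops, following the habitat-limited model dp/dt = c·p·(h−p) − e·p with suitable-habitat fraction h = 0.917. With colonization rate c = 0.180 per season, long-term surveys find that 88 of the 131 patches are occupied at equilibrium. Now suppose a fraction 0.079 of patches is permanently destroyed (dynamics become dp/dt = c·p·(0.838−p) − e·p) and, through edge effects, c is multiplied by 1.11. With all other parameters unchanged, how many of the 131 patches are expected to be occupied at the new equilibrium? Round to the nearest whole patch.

81

Observed p* = 88/131 = 0.67176.
Balance c(h−p*) = e gives e = 0.180×(0.917 − 0.67176) = 0.04414.
New p* = 0.838 − e/c = 0.838 − 0.04414/0.19980 = 0.61708.
Expected occupied = 131 × 0.61708 = 80.84 ≈ 81.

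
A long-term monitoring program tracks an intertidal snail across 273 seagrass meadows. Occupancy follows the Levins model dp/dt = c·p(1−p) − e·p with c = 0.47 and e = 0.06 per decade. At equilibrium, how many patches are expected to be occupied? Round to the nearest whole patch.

p* = 1 − e/c = 1 − 0.06/0.47 = 0.8723.
Expected occupied patches = N × p* = 273 × 0.8723 = 238.15 ≈ 238.

238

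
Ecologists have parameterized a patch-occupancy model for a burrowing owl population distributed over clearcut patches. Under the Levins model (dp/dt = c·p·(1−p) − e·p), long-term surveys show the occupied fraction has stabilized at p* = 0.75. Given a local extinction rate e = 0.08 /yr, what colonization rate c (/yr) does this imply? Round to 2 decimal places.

0.32

At equilibrium c(1−p*) = e, so c = e/(1−p*).
c = 0.08/(1 − 0.75) = 0.08/0.2500 = 0.3200.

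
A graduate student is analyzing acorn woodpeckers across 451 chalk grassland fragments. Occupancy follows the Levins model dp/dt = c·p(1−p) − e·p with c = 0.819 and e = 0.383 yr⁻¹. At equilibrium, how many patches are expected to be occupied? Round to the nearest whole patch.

p* = 1 − e/c = 1 − 0.383/0.819 = 0.5324.
Expected occupied patches = N × p* = 451 × 0.5324 = 240.09 ≈ 240.

240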